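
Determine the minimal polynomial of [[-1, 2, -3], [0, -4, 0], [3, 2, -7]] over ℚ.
The characteristic polynomial factors as (x + 4)^3. The minimal polynomial is ∏(x - λ)^{k_λ} where k_λ is the size of the largest Jordan block at λ.

For λ = -4: rank(A + 4I) = 1, and the largest Jordan block has size 2 (the smallest k with rank((A + 4I)^k) = rank((A + 4I)^(k+1))).

So m_A(x) = (x + 4)^2.

m_A(x) = (x + 4)^2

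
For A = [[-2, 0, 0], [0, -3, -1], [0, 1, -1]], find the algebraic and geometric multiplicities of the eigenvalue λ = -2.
The characteristic polynomial is (x + 2)^3, so the factor x + 2 appears with exponent 3: the algebraic multiplicity is 3.

rank(A + 2I) = 1, so the eigenspace has dimension 3 - 1 = 2: the geometric multiplicity is 2.

Since 2 < 3, A is not diagonalizable.

algebraic multiplicity 3, geometric multiplicity 2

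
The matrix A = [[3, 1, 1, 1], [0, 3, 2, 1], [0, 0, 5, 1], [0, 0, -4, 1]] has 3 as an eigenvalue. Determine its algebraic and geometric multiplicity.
The characteristic polynomial is (x - 3)^4, so the factor x - 3 appears with exponent 4: the algebraic multiplicity is 4.

rank(A - 3I) = 2, so the eigenspace has dimension 4 - 2 = 2: the geometric multiplicity is 2.

Since 2 < 4, A is not diagonalizable.

algebraic multiplicity 4, geometric multiplicity 2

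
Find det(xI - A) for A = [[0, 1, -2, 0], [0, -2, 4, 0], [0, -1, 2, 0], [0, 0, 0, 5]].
χ_A(x) = x^3(x - 5)

xI - A = [[x, -1, 2, 0], [0, x + 2, -4, 0], [0, 1, x - 2, 0], [0, 0, 0, x - 5]].

Expanding det(xI - A) along the first row:
det(xI - A) = + (x)·det([[x + 2, -4, 0], [1, x - 2, 0], [0, 0, x - 5]]) - (-1)·det([[0, -4, 0], [0, x - 2, 0], [0, 0, x - 5]]) + (2)·det([[0, x + 2, 0], [0, 1, 0], [0, 0, x - 5]]) - (0)·det([[0, x + 2, -4], [0, 1, x - 2], [0, 0, 0]]).

Evaluating gives χ_A(x) = x^4 - 5x^3 = x^3(x - 5).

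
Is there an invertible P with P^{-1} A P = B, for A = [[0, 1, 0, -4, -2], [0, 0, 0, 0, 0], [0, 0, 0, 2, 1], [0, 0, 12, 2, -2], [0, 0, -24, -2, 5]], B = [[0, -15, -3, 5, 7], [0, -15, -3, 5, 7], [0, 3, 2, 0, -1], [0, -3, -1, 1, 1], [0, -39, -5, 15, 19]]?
Two matrices over a field are similar if and only if they have the same invariant factors.

Both A and B have characteristic polynomial x^3(x - 6)(x - 1) and minimal polynomial x^2(x - 6)(x - 1). Computing further, both have invariant factors x, x^2(x - 6)(x - 1). Hence A and B are similar.

Yes.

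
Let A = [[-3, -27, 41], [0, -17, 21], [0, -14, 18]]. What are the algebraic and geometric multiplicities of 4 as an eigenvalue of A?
algebraic multiplicity 1, geometric multiplicity 1

The characteristic polynomial is (x - 4)(x + 3)^2, so the factor x - 4 appears with exponent 1: the algebraic multiplicity is 1.

rank(A - 4I) = 2, so the eigenspace has dimension 3 - 2 = 1: the geometric multiplicity is 1.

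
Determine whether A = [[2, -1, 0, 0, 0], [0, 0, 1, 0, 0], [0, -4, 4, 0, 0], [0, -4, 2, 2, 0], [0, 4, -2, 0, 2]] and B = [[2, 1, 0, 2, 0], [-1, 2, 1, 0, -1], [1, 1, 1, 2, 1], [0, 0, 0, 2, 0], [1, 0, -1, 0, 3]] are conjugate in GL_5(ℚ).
Two matrices over a field are similar if and only if they have the same invariant factors.

Both A and B have characteristic polynomial (x - 2)^5 and minimal polynomial (x - 2)^3. Computing further, both have invariant factors x - 2, x - 2, (x - 2)^3. Hence A and B are similar.

Yes.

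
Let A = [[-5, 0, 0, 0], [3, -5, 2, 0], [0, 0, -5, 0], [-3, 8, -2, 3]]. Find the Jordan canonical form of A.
J = [[-5, 1, 0, 0], [0, -5, 0, 0], [0, 0, -5, 0], [0, 0, 0, 3]]

The characteristic polynomial is det(xI - A) = (x - 3)(x + 5)^3, so the eigenvalues are -5 (algebraic multiplicity 3), 3 (algebraic multiplicity 1).

For λ = -5: rank(A + 5I) = 2, rank((A + 5I)^2) = 1. The eigenspace has dimension 4 - 2 = 2, so there are 2 Jordan blocks; the rank sequence gives block sizes [2, 1].

For λ = 3: algebraic multiplicity 1 gives one 1×1 block.

Assembling the blocks gives the Jordan form J above.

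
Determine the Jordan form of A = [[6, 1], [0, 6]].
The characteristic polynomial is det(xI - A) = (x - 6)^2, so the eigenvalues are 6 (algebraic multiplicity 2).

For λ = 6: rank(A - 6I) = 1, rank((A - 6I)^2) = 0. The eigenspace has dimension 2 - 1 = 1, so there is 1 Jordan block; the rank sequence gives block sizes [2].

Assembling the blocks gives the Jordan form J above.

J = [[6, 1], [0, 6]]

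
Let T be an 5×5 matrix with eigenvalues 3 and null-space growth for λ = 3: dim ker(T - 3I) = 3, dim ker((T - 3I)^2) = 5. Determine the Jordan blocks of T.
λ = 3: successive nullity increments [3, 2] count blocks of size ≥ k; block sizes are [2, 2, 1].

Jordan blocks: (3, 2), (3, 2), (3, 1)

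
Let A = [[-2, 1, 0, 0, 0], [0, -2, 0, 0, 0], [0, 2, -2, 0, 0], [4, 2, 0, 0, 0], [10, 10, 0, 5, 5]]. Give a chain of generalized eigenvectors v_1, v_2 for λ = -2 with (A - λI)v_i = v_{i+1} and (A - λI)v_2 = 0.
We seek v_1 ∈ ker((A + 2I)^2) \ ker(A + 2I), then set v_{i+1} = (A + 2I) v_i.

One such chain is v_1 = [[1, 1, 4, -4, 0]]^T, v_2 = [[1, 0, 2, -2, 0]]^T. Check: (A + 2I) v_2 = [[0, 0, 0, 0, 0]]^T = 0.

v_1 = [[1, 1, 4, -4, 0]]^T, v_2 = [[1, 0, 2, -2, 0]]^T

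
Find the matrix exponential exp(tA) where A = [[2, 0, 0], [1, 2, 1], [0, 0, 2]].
A has Jordan form J = [[2, 1, 0], [0, 2, 0], [0, 0, 2]] with A = PJP^{-1}, so e^{tA} = P e^{tJ} P^{-1}.

For a Jordan block J_k(λ), e^{tJ_k(λ)} = e^{λt} · (I + tN + t^2 N^2/2! + ... + t^{k-1} N^{k-1}/(k-1)!) where N is the nilpotent superdiagonal part.

Assembling the blocks and conjugating back gives the entries of e^{tA} as shown above.

e^{tA} = [[e^{2*t}, 0, 0], [t*e^{2*t}, e^{2*t}, t*e^{2*t}], [0, 0, e^{2*t}]]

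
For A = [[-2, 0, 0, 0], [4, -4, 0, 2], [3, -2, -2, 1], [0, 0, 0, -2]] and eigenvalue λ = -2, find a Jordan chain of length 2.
We seek v_1 ∈ ker((A + 2I)^2) \ ker(A + 2I), then set v_{i+1} = (A + 2I) v_i.

One such chain is v_1 = [[0, 1, 2, 1]]^T, v_2 = [[0, 0, -1, 0]]^T. Check: (A + 2I) v_2 = [[0, 0, 0, 0]]^T = 0.

v_1 = [[0, 1, 2, 1]]^T, v_2 = [[0, 0, -1, 0]]^T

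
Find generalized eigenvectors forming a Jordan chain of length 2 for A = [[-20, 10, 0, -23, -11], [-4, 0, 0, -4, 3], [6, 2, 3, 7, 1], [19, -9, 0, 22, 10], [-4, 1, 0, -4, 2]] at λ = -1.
v_1 = [[-1, 1, -1, 1, 0]]^T, v_2 = [[6, 1, -1, -5, 1]]^T

We seek v_1 ∈ ker((A + I)^2) \ ker(A + I), then set v_{i+1} = (A + I) v_i.

One such chain is v_1 = [[-1, 1, -1, 1, 0]]^T, v_2 = [[6, 1, -1, -5, 1]]^T. Check: (A + I) v_2 = [[0, 0, 0, 0, 0]]^T = 0.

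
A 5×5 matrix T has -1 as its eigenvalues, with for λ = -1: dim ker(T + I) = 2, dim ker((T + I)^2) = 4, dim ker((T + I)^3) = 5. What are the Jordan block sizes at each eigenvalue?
Jordan blocks: (-1, 3), (-1, 2)

λ = -1: successive nullity increments [2, 2, 1] count blocks of size ≥ k; block sizes are [3, 2].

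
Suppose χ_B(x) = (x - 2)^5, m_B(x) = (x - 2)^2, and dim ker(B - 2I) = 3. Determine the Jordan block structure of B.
Jordan blocks: (2, 2), (2, 2), (2, 1)

λ = 2: algebraic multiplicity 5 (exponent in χ_B), largest block size 2 (exponent in m_B), 3 blocks (geometric multiplicity). These force block sizes [2, 2, 1].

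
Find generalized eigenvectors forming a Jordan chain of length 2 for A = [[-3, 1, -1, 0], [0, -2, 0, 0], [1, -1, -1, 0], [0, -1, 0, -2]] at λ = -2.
We seek v_1 ∈ ker((A + 2I)^2) \ ker(A + 2I), then set v_{i+1} = (A + 2I) v_i.

One such chain is v_1 = [[0, 1, 0, -2]]^T, v_2 = [[1, 0, -1, -1]]^T. Check: (A + 2I) v_2 = [[0, 0, 0, 0]]^T = 0.

v_1 = [[0, 1, 0, -2]]^T, v_2 = [[1, 0, -1, -1]]^T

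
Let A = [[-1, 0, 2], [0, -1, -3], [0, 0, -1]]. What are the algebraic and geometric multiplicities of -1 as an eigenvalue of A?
The characteristic polynomial is (x + 1)^3, so the factor x + 1 appears with exponent 3: the algebraic multiplicity is 3.

rank(A + I) = 1, so the eigenspace has dimension 3 - 1 = 2: the geometric multiplicity is 2.

Since 2 < 3, A is not diagonalizable.

algebraic multiplicity 3, geometric multiplicity 2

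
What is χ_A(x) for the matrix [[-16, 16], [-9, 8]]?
xI - A = [[x + 16, -16], [9, x - 8]].

Expanding det(xI - A) along the first row:
det(xI - A) = + (x + 16)·det([[x - 8]]) - (-16)·det([[9]]).

Evaluating gives χ_A(x) = x^2 + 8x + 16 = (x + 4)^2.

χ_A(x) = (x + 4)^2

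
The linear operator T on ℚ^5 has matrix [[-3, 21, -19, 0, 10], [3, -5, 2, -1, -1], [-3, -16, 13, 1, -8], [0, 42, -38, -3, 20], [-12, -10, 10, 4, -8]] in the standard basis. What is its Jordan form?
The characteristic polynomial is det(xI - A) = (x - 6)(x + 3)^4, so the eigenvalues are -3 (algebraic multiplicity 4), 6 (algebraic multiplicity 1).

For λ = -3: rank(A + 3I) = 3, rank((A + 3I)^2) = 2, rank((A + 3I)^3) = 1. The eigenspace has dimension 5 - 3 = 2, so there are 2 Jordan blocks; the rank sequence gives block sizes [3, 1].

For λ = 6: algebraic multiplicity 1 gives one 1×1 block.

Assembling the blocks gives the Jordan form J above.

J = [[-3, 1, 0, 0, 0], [0, -3, 1, 0, 0], [0, 0, -3, 0, 0], [0, 0, 0, -3, 0], [0, 0, 0, 0, 6]]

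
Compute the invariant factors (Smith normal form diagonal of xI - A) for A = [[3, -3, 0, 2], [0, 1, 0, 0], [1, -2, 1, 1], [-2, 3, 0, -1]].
The Jordan structure of A has elementary divisors (x - 1)^2, (x - 1)^2. Arranging the block sizes at each eigenvalue in decreasing order and taking row products gives the invariant factors.

Invariant factors (smallest first, each dividing the next): (x - 1)^2, (x - 1)^2.

Check: the last factor (x - 1)^2 is the minimal polynomial, and the product (x - 1)^4 is the characteristic polynomial.

(x - 1)^2, (x - 1)^2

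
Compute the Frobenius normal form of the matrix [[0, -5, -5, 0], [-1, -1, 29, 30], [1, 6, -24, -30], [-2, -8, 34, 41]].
The invariant factors of A (the non-unit diagonal entries of the Smith normal form of xI - A over ℚ[x]) are x - 5, x(x - 6)(x - 5), each dividing the next. The characteristic polynomial is their product, x(x - 6)(x - 5)^2.

The rational canonical form is the block-diagonal matrix of companion matrices C(f_i):
R = [[5, 0, 0, 0], [0, 0, 0, 0], [0, 1, 0, -30], [0, 0, 1, 11]].

R = [[5, 0, 0, 0], [0, 0, 0, 0], [0, 1, 0, -30], [0, 0, 1, 11]]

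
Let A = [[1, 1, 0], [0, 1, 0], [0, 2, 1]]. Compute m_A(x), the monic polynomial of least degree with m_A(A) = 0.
m_A(x) = (x - 1)^2

The characteristic polynomial factors as (x - 1)^3. The minimal polynomial is ∏(x - λ)^{k_λ} where k_λ is the size of the largest Jordan block at λ.

For λ = 1: rank(A - I) = 1, and the largest Jordan block has size 2 (the smallest k with rank((A - I)^k) = rank((A - I)^(k+1))).

So m_A(x) = (x - 1)^2.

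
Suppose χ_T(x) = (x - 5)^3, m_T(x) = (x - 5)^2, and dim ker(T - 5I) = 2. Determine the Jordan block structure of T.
λ = 5: algebraic multiplicity 3 (exponent in χ_T), largest block size 2 (exponent in m_T), 2 blocks (geometric multiplicity). These force block sizes [2, 1].

Jordan blocks: (5, 2), (5, 1)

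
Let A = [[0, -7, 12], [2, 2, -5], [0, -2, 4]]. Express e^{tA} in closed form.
e^{tA} = [[(-5*t^2 - 2*t + 1)*e^{2*t}, t*(-5*t - 7)*e^{2*t}, t*(35*t + 24)*e^{2*t}/2], [2*t*(1 - t)*e^{2*t}, (1 - 2*t^2)*e^{2*t}, t*(7*t - 5)*e^{2*t}], [-2*t^2*e^{2*t}, 2*t*(-t - 1)*e^{2*t}, (7*t^2 + 2*t + 1)*e^{2*t}]]

A has Jordan form J = [[2, 1, 0], [0, 2, 1], [0, 0, 2]] with A = PJP^{-1}, so e^{tA} = P e^{tJ} P^{-1}.

For a Jordan block J_k(λ), e^{tJ_k(λ)} = e^{λt} · (I + tN + t^2 N^2/2! + ... + t^{k-1} N^{k-1}/(k-1)!) where N is the nilpotent superdiagonal part.

Assembling the blocks and conjugating back gives the entries of e^{tA} as shown above.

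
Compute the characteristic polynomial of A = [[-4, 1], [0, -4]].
xI - A = [[x + 4, -1], [0, x + 4]].

Expanding det(xI - A) along the first row:
det(xI - A) = + (x + 4)·det([[x + 4]]) - (-1)·det([[0]]).

Evaluating gives χ_A(x) = x^2 + 8x + 16 = (x + 4)^2.

χ_A(x) = (x + 4)^2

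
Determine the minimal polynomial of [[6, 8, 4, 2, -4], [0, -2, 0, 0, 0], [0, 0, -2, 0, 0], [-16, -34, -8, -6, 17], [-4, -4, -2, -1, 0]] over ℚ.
m_A(x) = (x - 1)^2(x + 2)

The characteristic polynomial factors as (x - 1)^2(x + 2)^3. The minimal polynomial is ∏(x - λ)^{k_λ} where k_λ is the size of the largest Jordan block at λ.

For λ = -2: rank(A + 2I) = 2, and the largest Jordan block has size 1 (the smallest k with rank((A + 2I)^k) = rank((A + 2I)^(k+1))).
For λ = 1: rank(A - I) = 4, and the largest Jordan block has size 2 (the smallest k with rank((A - I)^k) = rank((A - I)^(k+1))).

So m_A(x) = (x - 1)^2(x + 2).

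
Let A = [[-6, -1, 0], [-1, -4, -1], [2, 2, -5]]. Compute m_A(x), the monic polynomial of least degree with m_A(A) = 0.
m_A(x) = (x + 5)^3

The characteristic polynomial factors as (x + 5)^3. The minimal polynomial is ∏(x - λ)^{k_λ} where k_λ is the size of the largest Jordan block at λ.

For λ = -5: rank(A + 5I) = 2, and the largest Jordan block has size 3 (the smallest k with rank((A + 5I)^k) = rank((A + 5I)^(k+1))).

So m_A(x) = (x + 5)^3.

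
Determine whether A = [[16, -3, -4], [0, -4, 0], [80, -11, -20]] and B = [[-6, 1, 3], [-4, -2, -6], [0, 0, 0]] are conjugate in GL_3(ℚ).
Yes.

Two matrices over a field are similar if and only if they have the same invariant factors.

Both A and B have characteristic polynomial x(x + 4)^2 and minimal polynomial x(x + 4)^2. Computing further, both have invariant factors x(x + 4)^2. Hence A and B are similar.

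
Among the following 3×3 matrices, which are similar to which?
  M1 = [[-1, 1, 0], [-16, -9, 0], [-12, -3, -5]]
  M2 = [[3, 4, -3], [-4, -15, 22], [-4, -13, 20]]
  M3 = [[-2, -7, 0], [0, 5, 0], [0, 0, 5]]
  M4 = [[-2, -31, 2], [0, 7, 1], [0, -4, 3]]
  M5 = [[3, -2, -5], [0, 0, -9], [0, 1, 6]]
4 classes: {M1}, {M2, M4}, {M3}, {M5}

Characteristic polynomials: χ_{M1} = (x + 5)^3, χ_{M2} = (x - 5)^2(x + 2), χ_{M3} = (x - 5)^2(x + 2), χ_{M4} = (x - 5)^2(x + 2), χ_{M5} = (x - 3)^3.

{M1}: invariant factors x + 5, (x + 5)^2.

{M2, M4}: invariant factors (x - 5)^2(x + 2).

{M3}: invariant factors x - 5, (x - 5)(x + 2).

{M5}: invariant factors (x - 3)^3.

Matrices are similar if and only if their invariant-factor lists agree; the partition into similarity classes is {M1}, {M2, M4}, {M3}, {M5}.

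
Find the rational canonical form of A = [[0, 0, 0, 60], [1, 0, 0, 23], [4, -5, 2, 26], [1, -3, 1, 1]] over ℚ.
R = [[0, 0, 0, 60], [1, 0, 0, -37], [0, 1, 0, 15], [0, 0, 1, 3]]

The invariant factors of A (the non-unit diagonal entries of the Smith normal form of xI - A over ℚ[x]) are (x - 5)(x + 4)(x^2 - 2x + 3), each dividing the next. The characteristic polynomial is their product, (x - 5)(x + 4)(x^2 - 2x + 3).

The rational canonical form is the block-diagonal matrix of companion matrices C(f_i):
R = [[0, 0, 0, 60], [1, 0, 0, -37], [0, 1, 0, 15], [0, 0, 1, 3]].

Note the characteristic polynomial does not split into linear factors over ℚ, so A has no Jordan form over ℚ; the rational canonical form exists over any field.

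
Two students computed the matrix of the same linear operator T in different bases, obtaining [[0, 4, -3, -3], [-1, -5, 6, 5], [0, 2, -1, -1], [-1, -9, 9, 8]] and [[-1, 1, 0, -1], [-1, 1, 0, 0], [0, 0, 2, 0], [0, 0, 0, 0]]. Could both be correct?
Two matrices over a field are similar if and only if they have the same invariant factors.

Both A and B have characteristic polynomial x^3(x - 2) and minimal polynomial x^3(x - 2). Computing further, both have invariant factors x^3(x - 2). Hence A and B are similar.

Yes.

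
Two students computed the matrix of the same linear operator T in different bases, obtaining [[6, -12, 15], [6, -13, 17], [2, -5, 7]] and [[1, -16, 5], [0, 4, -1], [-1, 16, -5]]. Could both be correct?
Yes.

Two matrices over a field are similar if and only if they have the same invariant factors.

Both A and B have characteristic polynomial x^3 and minimal polynomial x^3. Computing further, both have invariant factors x^3. Hence A and B are similar.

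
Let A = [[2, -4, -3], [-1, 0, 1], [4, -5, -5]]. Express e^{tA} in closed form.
e^{tA} = [[(t^2 + 6*t + 2)*e^{-t}/2, t*(-t - 8)*e^{-t}/2, t*(-t - 6)*e^{-t}/2], [-t*e^{-t}, (t + 1)*e^{-t}, t*e^{-t}], [t*(t + 8)*e^{-t}/2, t*(-t - 10)*e^{-t}/2, (-t^2 - 8*t + 2)*e^{-t}/2]]

A has Jordan form J = [[-1, 1, 0], [0, -1, 1], [0, 0, -1]] with A = PJP^{-1}, so e^{tA} = P e^{tJ} P^{-1}.

For a Jordan block J_k(λ), e^{tJ_k(λ)} = e^{λt} · (I + tN + t^2 N^2/2! + ... + t^{k-1} N^{k-1}/(k-1)!) where N is the nilpotent superdiagonal part.

Assembling the blocks and conjugating back gives the entries of e^{tA} as shown above.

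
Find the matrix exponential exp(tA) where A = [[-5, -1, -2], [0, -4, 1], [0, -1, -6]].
A has Jordan form J = [[-5, 1, 0], [0, -5, 1], [0, 0, -5]] with A = PJP^{-1}, so e^{tA} = P e^{tJ} P^{-1}.

For a Jordan block J_k(λ), e^{tJ_k(λ)} = e^{λt} · (I + tN + t^2 N^2/2! + ... + t^{k-1} N^{k-1}/(k-1)!) where N is the nilpotent superdiagonal part.

Assembling the blocks and conjugating back gives the entries of e^{tA} as shown above.

e^{tA} = [[e^{-5*t}, t*(t - 2)*e^{-5*t}/2, t*(t - 4)*e^{-5*t}/2], [0, (t + 1)*e^{-5*t}, t*e^{-5*t}], [0, -t*e^{-5*t}, (1 - t)*e^{-5*t}]]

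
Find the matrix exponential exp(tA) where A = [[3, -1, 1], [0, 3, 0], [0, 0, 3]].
e^{tA} = [[e^{3*t}, -t*e^{3*t}, t*e^{3*t}], [0, e^{3*t}, 0], [0, 0, e^{3*t}]]

A has Jordan form J = [[3, 1, 0], [0, 3, 0], [0, 0, 3]] with A = PJP^{-1}, so e^{tA} = P e^{tJ} P^{-1}.

For a Jordan block J_k(λ), e^{tJ_k(λ)} = e^{λt} · (I + tN + t^2 N^2/2! + ... + t^{k-1} N^{k-1}/(k-1)!) where N is the nilpotent superdiagonal part.

Assembling the blocks and conjugating back gives the entries of e^{tA} as shown above.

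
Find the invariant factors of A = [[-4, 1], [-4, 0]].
The Jordan structure of A has elementary divisors (x + 2)^2. Arranging the block sizes at each eigenvalue in decreasing order and taking row products gives the invariant factors.

Invariant factors (smallest first, each dividing the next): (x + 2)^2.

Check: the last factor (x + 2)^2 is the minimal polynomial, and the product (x + 2)^2 is the characteristic polynomial.

(x + 2)^2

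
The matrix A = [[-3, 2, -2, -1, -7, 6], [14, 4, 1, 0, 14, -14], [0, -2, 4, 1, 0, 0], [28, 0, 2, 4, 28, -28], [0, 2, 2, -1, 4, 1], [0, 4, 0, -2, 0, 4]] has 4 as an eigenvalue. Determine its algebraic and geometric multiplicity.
The characteristic polynomial is (x - 4)^5(x + 3), so the factor x - 4 appears with exponent 5: the algebraic multiplicity is 5.

rank(A - 4I) = 4, so the eigenspace has dimension 6 - 4 = 2: the geometric multiplicity is 2.

Since 2 < 5, A is not diagonalizable.

algebraic multiplicity 5, geometric multiplicity 2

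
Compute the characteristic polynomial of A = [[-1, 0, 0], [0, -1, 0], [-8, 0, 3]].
χ_A(x) = (x - 3)(x + 1)^2

xI - A = [[x + 1, 0, 0], [0, x + 1, 0], [8, 0, x - 3]].

Expanding det(xI - A) along the first row:
det(xI - A) = + (x + 1)·det([[x + 1, 0], [0, x - 3]]) - (0)·det([[0, 0], [8, x - 3]]) + (0)·det([[0, x + 1], [8, 0]]).

Evaluating gives χ_A(x) = x^3 - x^2 - 5x - 3 = (x - 3)(x + 1)^2.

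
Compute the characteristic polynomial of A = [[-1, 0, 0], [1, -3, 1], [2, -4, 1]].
xI - A = [[x + 1, 0, 0], [-1, x + 3, -1], [-2, 4, x - 1]].

Expanding det(xI - A) along the first row:
det(xI - A) = + (x + 1)·det([[x + 3, -1], [4, x - 1]]) - (0)·det([[-1, -1], [-2, x - 1]]) + (0)·det([[-1, x + 3], [-2, 4]]).

Evaluating gives χ_A(x) = x^3 + 3x^2 + 3x + 1 = (x + 1)^3.

χ_A(x) = (x + 1)^3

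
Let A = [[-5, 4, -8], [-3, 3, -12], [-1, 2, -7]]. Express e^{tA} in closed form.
A has Jordan form J = [[-3, 1, 0], [0, -3, 0], [0, 0, -3]] with A = PJP^{-1}, so e^{tA} = P e^{tJ} P^{-1}.

For a Jordan block J_k(λ), e^{tJ_k(λ)} = e^{λt} · (I + tN + t^2 N^2/2! + ... + t^{k-1} N^{k-1}/(k-1)!) where N is the nilpotent superdiagonal part.

Assembling the blocks and conjugating back gives the entries of e^{tA} as shown above.

e^{tA} = [[(1 - 2*t)*e^{-3*t}, 4*t*e^{-3*t}, -8*t*e^{-3*t}], [-3*t*e^{-3*t}, (6*t + 1)*e^{-3*t}, -12*t*e^{-3*t}], [-t*e^{-3*t}, 2*t*e^{-3*t}, (1 - 4*t)*e^{-3*t}]]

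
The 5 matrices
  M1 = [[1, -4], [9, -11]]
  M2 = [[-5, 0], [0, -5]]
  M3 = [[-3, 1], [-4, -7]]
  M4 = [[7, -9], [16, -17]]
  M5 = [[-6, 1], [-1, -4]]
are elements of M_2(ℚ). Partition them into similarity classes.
2 classes: {M1, M3, M4, M5}, {M2}

Characteristic polynomials: χ_{M1} = (x + 5)^2, χ_{M2} = (x + 5)^2, χ_{M3} = (x + 5)^2, χ_{M4} = (x + 5)^2, χ_{M5} = (x + 5)^2.

{M1, M3, M4, M5}: invariant factors (x + 5)^2.

{M2}: invariant factors x + 5, x + 5.

Matrices are similar if and only if their invariant-factor lists agree; the partition into similarity classes is {M1, M3, M4, M5}, {M2}.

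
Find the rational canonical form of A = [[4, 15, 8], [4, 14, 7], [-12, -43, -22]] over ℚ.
R = [[0, 0, 0], [1, 0, 3], [0, 1, -4]]

The invariant factors of A (the non-unit diagonal entries of the Smith normal form of xI - A over ℚ[x]) are x(x^2 + 4x - 3), each dividing the next. The characteristic polynomial is their product, x(x^2 + 4x - 3).

The rational canonical form is the block-diagonal matrix of companion matrices C(f_i):
R = [[0, 0, 0], [1, 0, 3], [0, 1, -4]].

Note the characteristic polynomial does not split into linear factors over ℚ, so A has no Jordan form over ℚ; the rational canonical form exists over any field.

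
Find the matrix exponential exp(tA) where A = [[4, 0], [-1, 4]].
A has Jordan form J = [[4, 1], [0, 4]] with A = PJP^{-1}, so e^{tA} = P e^{tJ} P^{-1}.

For a Jordan block J_k(λ), e^{tJ_k(λ)} = e^{λt} · (I + tN + t^2 N^2/2! + ... + t^{k-1} N^{k-1}/(k-1)!) where N is the nilpotent superdiagonal part.

Assembling the blocks and conjugating back gives the entries of e^{tA} as shown above.

e^{tA} = [[e^{4*t}, 0], [-t*e^{4*t}, e^{4*t}]]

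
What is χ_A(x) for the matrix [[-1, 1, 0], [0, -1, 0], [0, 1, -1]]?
xI - A = [[x + 1, -1, 0], [0, x + 1, 0], [0, -1, x + 1]].

Expanding det(xI - A) along the first row:
det(xI - A) = + (x + 1)·det([[x + 1, 0], [-1, x + 1]]) - (-1)·det([[0, 0], [0, x + 1]]) + (0)·det([[0, x + 1], [0, -1]]).

Evaluating gives χ_A(x) = x^3 + 3x^2 + 3x + 1 = (x + 1)^3.

χ_A(x) = (x + 1)^3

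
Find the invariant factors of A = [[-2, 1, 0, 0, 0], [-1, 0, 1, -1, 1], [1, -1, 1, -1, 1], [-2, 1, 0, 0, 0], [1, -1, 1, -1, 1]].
The Jordan structure of A has elementary divisors x^3, x, x. Arranging the block sizes at each eigenvalue in decreasing order and taking row products gives the invariant factors.

Invariant factors (smallest first, each dividing the next): x, x, x^3.

Check: the last factor x^3 is the minimal polynomial, and the product x^5 is the characteristic polynomial.

x, x, x^3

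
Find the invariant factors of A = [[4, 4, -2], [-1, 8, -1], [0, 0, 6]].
The Jordan structure of A has elementary divisors (x - 6)^2, (x - 6). Arranging the block sizes at each eigenvalue in decreasing order and taking row products gives the invariant factors.

Invariant factors (smallest first, each dividing the next): x - 6, (x - 6)^2.

Check: the last factor (x - 6)^2 is the minimal polynomial, and the product (x - 6)^3 is the characteristic polynomial.

x - 6, (x - 6)^2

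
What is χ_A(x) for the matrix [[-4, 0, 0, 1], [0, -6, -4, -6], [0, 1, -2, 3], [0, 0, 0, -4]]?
χ_A(x) = (x + 4)^4

xI - A = [[x + 4, 0, 0, -1], [0, x + 6, 4, 6], [0, -1, x + 2, -3], [0, 0, 0, x + 4]].

Expanding det(xI - A) along the first row:
det(xI - A) = + (x + 4)·det([[x + 6, 4, 6], [-1, x + 2, -3], [0, 0, x + 4]]) - (0)·det([[0, 4, 6], [0, x + 2, -3], [0, 0, x + 4]]) + (0)·det([[0, x + 6, 6], [0, -1, -3], [0, 0, x + 4]]) - (-1)·det([[0, x + 6, 4], [0, -1, x + 2], [0, 0, 0]]).

Evaluating gives χ_A(x) = x^4 + 16x^3 + 96x^2 + 256x + 256 = (x + 4)^4.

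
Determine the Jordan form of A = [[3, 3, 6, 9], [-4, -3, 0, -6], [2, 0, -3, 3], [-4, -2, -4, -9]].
The characteristic polynomial is det(xI - A) = (x + 3)^4, so the eigenvalues are -3 (algebraic multiplicity 4).

For λ = -3: rank(A + 3I) = 2, rank((A + 3I)^2) = 0. The eigenspace has dimension 4 - 2 = 2, so there are 2 Jordan blocks; the rank sequence gives block sizes [2, 2].

Assembling the blocks gives the Jordan form J above.

J = [[-3, 1, 0, 0], [0, -3, 0, 0], [0, 0, -3, 1], [0, 0, 0, -3]]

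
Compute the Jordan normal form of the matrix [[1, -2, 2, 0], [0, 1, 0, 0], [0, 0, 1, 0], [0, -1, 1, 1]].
The characteristic polynomial is det(xI - A) = (x - 1)^4, so the eigenvalues are 1 (algebraic multiplicity 4).

For λ = 1: rank(A - I) = 1, rank((A - I)^2) = 0. The eigenspace has dimension 4 - 1 = 3, so there are 3 Jordan blocks; the rank sequence gives block sizes [2, 1, 1].

Assembling the blocks gives the Jordan form J above.

J = [[1, 1, 0, 0], [0, 1, 0, 0], [0, 0, 1, 0], [0, 0, 0, 1]]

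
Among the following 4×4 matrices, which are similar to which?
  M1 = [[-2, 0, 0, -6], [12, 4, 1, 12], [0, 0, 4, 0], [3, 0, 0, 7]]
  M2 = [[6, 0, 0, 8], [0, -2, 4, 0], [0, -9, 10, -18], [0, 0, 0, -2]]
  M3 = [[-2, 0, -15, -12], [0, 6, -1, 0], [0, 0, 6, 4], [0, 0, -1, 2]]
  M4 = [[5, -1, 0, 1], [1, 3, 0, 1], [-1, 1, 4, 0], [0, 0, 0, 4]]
3 classes: {M1}, {M2, M3}, {M4}

Characteristic polynomials: χ_{M1} = (x - 4)^3(x - 1), χ_{M2} = (x - 6)(x - 4)^2(x + 2), χ_{M3} = (x - 6)(x - 4)^2(x + 2), χ_{M4} = (x - 4)^4.

{M1}: invariant factors x - 4, (x - 4)^2(x - 1).

{M2, M3}: invariant factors (x - 6)(x - 4)^2(x + 2).

{M4}: invariant factors (x - 4)^2, (x - 4)^2.

Matrices are similar if and only if their invariant-factor lists agree; the partition into similarity classes is {M1}, {M2, M3}, {M4}.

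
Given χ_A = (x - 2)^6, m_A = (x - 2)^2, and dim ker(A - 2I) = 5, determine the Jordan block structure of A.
λ = 2: algebraic multiplicity 6 (exponent in χ_A), largest block size 2 (exponent in m_A), 5 blocks (geometric multiplicity). These force block sizes [2, 1, 1, 1, 1].

Jordan blocks: (2, 2), (2, 1), (2, 1), (2, 1), (2, 1)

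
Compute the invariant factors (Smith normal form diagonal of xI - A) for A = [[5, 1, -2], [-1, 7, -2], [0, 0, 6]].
x - 6, (x - 6)^2

The Jordan structure of A has elementary divisors (x - 6)^2, (x - 6). Arranging the block sizes at each eigenvalue in decreasing order and taking row products gives the invariant factors.

Invariant factors (smallest first, each dividing the next): x - 6, (x - 6)^2.

Check: the last factor (x - 6)^2 is the minimal polynomial, and the product (x - 6)^3 is the characteristic polynomial.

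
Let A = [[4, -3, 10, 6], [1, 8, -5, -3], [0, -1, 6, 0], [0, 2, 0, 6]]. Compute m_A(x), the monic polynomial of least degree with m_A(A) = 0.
The characteristic polynomial factors as (x - 6)^4. The minimal polynomial is ∏(x - λ)^{k_λ} where k_λ is the size of the largest Jordan block at λ.

For λ = 6: rank(A - 6I) = 2, and the largest Jordan block has size 3 (the smallest k with rank((A - 6I)^k) = rank((A - 6I)^(k+1))).

So m_A(x) = (x - 6)^3.

m_A(x) = (x - 6)^3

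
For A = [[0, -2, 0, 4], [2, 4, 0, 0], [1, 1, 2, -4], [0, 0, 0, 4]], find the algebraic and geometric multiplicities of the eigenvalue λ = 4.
The characteristic polynomial is (x - 4)(x - 2)^3, so the factor x - 4 appears with exponent 1: the algebraic multiplicity is 1.

rank(A - 4I) = 3, so the eigenspace has dimension 4 - 3 = 1: the geometric multiplicity is 1.

algebraic multiplicity 1, geometric multiplicity 1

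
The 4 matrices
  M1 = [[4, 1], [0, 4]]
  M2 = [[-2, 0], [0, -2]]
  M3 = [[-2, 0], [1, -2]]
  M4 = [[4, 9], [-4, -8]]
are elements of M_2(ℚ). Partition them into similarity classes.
3 classes: {M1}, {M2}, {M3, M4}

Characteristic polynomials: χ_{M1} = (x - 4)^2, χ_{M2} = (x + 2)^2, χ_{M3} = (x + 2)^2, χ_{M4} = (x + 2)^2.

{M1}: invariant factors (x - 4)^2.

{M2}: invariant factors x + 2, x + 2.

{M3, M4}: invariant factors (x + 2)^2.

Matrices are similar if and only if their invariant-factor lists agree; the partition into similarity classes is {M1}, {M2}, {M3, M4}.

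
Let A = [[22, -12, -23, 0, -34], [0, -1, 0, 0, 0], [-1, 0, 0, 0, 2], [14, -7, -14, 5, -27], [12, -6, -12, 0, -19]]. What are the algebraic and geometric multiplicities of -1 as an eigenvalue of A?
algebraic multiplicity 3, geometric multiplicity 2

The characteristic polynomial is (x - 5)^2(x + 1)^3, so the factor x + 1 appears with exponent 3: the algebraic multiplicity is 3.

rank(A + I) = 3, so the eigenspace has dimension 5 - 3 = 2: the geometric multiplicity is 2.

Since 2 < 3, A is not diagonalizable.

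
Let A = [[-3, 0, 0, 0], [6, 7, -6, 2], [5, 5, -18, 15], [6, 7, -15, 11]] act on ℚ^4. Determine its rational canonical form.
The invariant factors of A (the non-unit diagonal entries of the Smith normal form of xI - A over ℚ[x]) are x + 3, (x + 3)(x^2 - 3x + 3), each dividing the next. The characteristic polynomial is their product, (x + 3)^2(x^2 - 3x + 3).

The rational canonical form is the block-diagonal matrix of companion matrices C(f_i):
R = [[-3, 0, 0, 0], [0, 0, 0, -9], [0, 1, 0, 6], [0, 0, 1, 0]].

Note the characteristic polynomial does not split into linear factors over ℚ, so A has no Jordan form over ℚ; the rational canonical form exists over any field.

R = [[-3, 0, 0, 0], [0, 0, 0, -9], [0, 1, 0, 6], [0, 0, 1, 0]]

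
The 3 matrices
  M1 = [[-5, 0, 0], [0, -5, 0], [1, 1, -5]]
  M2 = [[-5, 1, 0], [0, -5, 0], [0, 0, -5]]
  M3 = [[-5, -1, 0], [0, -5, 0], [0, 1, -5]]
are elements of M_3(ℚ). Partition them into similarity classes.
Characteristic polynomials: χ_{M1} = (x + 5)^3, χ_{M2} = (x + 5)^3, χ_{M3} = (x + 5)^3.

{M1, M2, M3}: invariant factors x + 5, (x + 5)^2.

Matrices are similar if and only if their invariant-factor lists agree; the partition into similarity classes is {M1, M2, M3}.

1 class: {M1, M2, M3}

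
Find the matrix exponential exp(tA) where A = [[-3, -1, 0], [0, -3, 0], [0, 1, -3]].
A has Jordan form J = [[-3, 1, 0], [0, -3, 0], [0, 0, -3]] with A = PJP^{-1}, so e^{tA} = P e^{tJ} P^{-1}.

For a Jordan block J_k(λ), e^{tJ_k(λ)} = e^{λt} · (I + tN + t^2 N^2/2! + ... + t^{k-1} N^{k-1}/(k-1)!) where N is the nilpotent superdiagonal part.

Assembling the blocks and conjugating back gives the entries of e^{tA} as shown above.

e^{tA} = [[e^{-3*t}, -t*e^{-3*t}, 0], [0, e^{-3*t}, 0], [0, t*e^{-3*t}, e^{-3*t}]]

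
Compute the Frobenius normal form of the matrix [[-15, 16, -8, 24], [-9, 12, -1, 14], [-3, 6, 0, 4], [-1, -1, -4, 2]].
R = [[0, 0, 0, -8], [1, 0, 0, 4], [0, 1, 0, 6], [0, 0, 1, -1]]

The invariant factors of A (the non-unit diagonal entries of the Smith normal form of xI - A over ℚ[x]) are (x - 2)(x - 1)(x + 2)^2, each dividing the next. The characteristic polynomial is their product, (x - 2)(x - 1)(x + 2)^2.

The rational canonical form is the block-diagonal matrix of companion matrices C(f_i):
R = [[0, 0, 0, -8], [1, 0, 0, 4], [0, 1, 0, 6], [0, 0, 1, -1]].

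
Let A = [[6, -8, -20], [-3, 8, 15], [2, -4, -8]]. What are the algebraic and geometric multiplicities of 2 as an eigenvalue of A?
The characteristic polynomial is (x - 2)^3, so the factor x - 2 appears with exponent 3: the algebraic multiplicity is 3.

rank(A - 2I) = 1, so the eigenspace has dimension 3 - 1 = 2: the geometric multiplicity is 2.

Since 2 < 3, A is not diagonalizable.

algebraic multiplicity 3, geometric multiplicity 2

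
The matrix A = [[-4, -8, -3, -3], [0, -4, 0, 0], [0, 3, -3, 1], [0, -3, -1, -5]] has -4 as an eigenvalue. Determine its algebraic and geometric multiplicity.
The characteristic polynomial is (x + 4)^4, so the factor x + 4 appears with exponent 4: the algebraic multiplicity is 4.

rank(A + 4I) = 2, so the eigenspace has dimension 4 - 2 = 2: the geometric multiplicity is 2.

Since 2 < 4, A is not diagonalizable.

algebraic multiplicity 4, geometric multiplicity 2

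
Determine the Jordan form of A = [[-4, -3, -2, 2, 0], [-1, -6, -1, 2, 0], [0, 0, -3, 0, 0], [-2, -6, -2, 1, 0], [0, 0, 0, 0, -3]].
The characteristic polynomial is det(xI - A) = (x + 3)^5, so the eigenvalues are -3 (algebraic multiplicity 5).

For λ = -3: rank(A + 3I) = 2, rank((A + 3I)^2) = 1, rank((A + 3I)^3) = 0. The eigenspace has dimension 5 - 2 = 3, so there are 3 Jordan blocks; the rank sequence gives block sizes [3, 1, 1].

Assembling the blocks gives the Jordan form J above.

J = [[-3, 1, 0, 0, 0], [0, -3, 1, 0, 0], [0, 0, -3, 0, 0], [0, 0, 0, -3, 0], [0, 0, 0, 0, -3]]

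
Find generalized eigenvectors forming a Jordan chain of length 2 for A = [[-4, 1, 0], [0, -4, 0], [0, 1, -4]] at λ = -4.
v_1 = [[-5, 1, -8]]^T, v_2 = [[1, 0, 1]]^T

We seek v_1 ∈ ker((A + 4I)^2) \ ker(A + 4I), then set v_{i+1} = (A + 4I) v_i.

One such chain is v_1 = [[-5, 1, -8]]^T, v_2 = [[1, 0, 1]]^T. Check: (A + 4I) v_2 = [[0, 0, 0]]^T = 0.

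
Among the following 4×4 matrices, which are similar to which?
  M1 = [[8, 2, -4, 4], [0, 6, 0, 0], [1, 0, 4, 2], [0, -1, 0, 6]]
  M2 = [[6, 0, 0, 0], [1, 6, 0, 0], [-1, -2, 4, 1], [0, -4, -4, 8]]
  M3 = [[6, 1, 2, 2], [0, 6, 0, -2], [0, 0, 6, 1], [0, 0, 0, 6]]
Characteristic polynomials: χ_{M1} = (x - 6)^4, χ_{M2} = (x - 6)^4, χ_{M3} = (x - 6)^4.

{M1, M2, M3}: invariant factors (x - 6)^2, (x - 6)^2.

Matrices are similar if and only if their invariant-factor lists agree; the partition into similarity classes is {M1, M2, M3}.

1 class: {M1, M2, M3}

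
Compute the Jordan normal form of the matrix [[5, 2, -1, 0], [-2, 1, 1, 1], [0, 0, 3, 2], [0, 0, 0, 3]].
J = [[3, 1, 0, 0], [0, 3, 0, 0], [0, 0, 3, 1], [0, 0, 0, 3]]

The characteristic polynomial is det(xI - A) = (x - 3)^4, so the eigenvalues are 3 (algebraic multiplicity 4).

For λ = 3: rank(A - 3I) = 2, rank((A - 3I)^2) = 0. The eigenspace has dimension 4 - 2 = 2, so there are 2 Jordan blocks; the rank sequence gives block sizes [2, 2].

Assembling the blocks gives the Jordan form J above.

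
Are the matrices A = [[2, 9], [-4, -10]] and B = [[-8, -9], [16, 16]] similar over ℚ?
No.

trace(A) = -8 but trace(B) = 8. The trace is a similarity invariant, so A and B are not similar.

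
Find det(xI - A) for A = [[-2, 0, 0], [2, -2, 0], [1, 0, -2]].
χ_A(x) = (x + 2)^3

xI - A = [[x + 2, 0, 0], [-2, x + 2, 0], [-1, 0, x + 2]].

Expanding det(xI - A) along the first row:
det(xI - A) = + (x + 2)·det([[x + 2, 0], [0, x + 2]]) - (0)·det([[-2, 0], [-1, x + 2]]) + (0)·det([[-2, x + 2], [-1, 0]]).

Evaluating gives χ_A(x) = x^3 + 6x^2 + 12x + 8 = (x + 2)^3.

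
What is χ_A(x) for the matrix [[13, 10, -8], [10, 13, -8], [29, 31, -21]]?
χ_A(x) = (x - 3)^2(x + 1)

xI - A = [[x - 13, -10, 8], [-10, x - 13, 8], [-29, -31, x + 21]].

Expanding det(xI - A) along the first row:
det(xI - A) = + (x - 13)·det([[x - 13, 8], [-31, x + 21]]) - (-10)·det([[-10, 8], [-29, x + 21]]) + (8)·det([[-10, x - 13], [-29, -31]]).

Evaluating gives χ_A(x) = x^3 - 5x^2 + 3x + 9 = (x - 3)^2(x + 1).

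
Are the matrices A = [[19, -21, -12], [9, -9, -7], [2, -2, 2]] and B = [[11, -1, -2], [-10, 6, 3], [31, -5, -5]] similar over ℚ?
Yes.

Two matrices over a field are similar if and only if they have the same invariant factors.

Both A and B have characteristic polynomial (x - 4)^3 and minimal polynomial (x - 4)^3. Computing further, both have invariant factors (x - 4)^3. Hence A and B are similar.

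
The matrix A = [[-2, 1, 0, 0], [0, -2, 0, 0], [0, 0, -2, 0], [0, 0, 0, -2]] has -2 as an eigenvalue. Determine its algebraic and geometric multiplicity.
The characteristic polynomial is (x + 2)^4, so the factor x + 2 appears with exponent 4: the algebraic multiplicity is 4.

rank(A + 2I) = 1, so the eigenspace has dimension 4 - 1 = 3: the geometric multiplicity is 3.

Since 3 < 4, A is not diagonalizable.

algebraic multiplicity 4, geometric multiplicity 3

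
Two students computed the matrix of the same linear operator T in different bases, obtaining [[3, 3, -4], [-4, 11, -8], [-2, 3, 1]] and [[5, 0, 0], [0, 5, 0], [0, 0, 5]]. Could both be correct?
No.

Both have characteristic polynomial (x - 5)^3, but the minimal polynomial of A is (x - 5)^2 while the minimal polynomial of B is x - 5. The minimal polynomial is a similarity invariant, so A and B are not similar.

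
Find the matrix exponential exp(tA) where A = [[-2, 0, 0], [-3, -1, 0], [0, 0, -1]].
A has Jordan form J = [[-2, 0, 0], [0, -1, 0], [0, 0, -1]] with A = PJP^{-1}, so e^{tA} = P e^{tJ} P^{-1}.

For a Jordan block J_k(λ), e^{tJ_k(λ)} = e^{λt} · (I + tN + t^2 N^2/2! + ... + t^{k-1} N^{k-1}/(k-1)!) where N is the nilpotent superdiagonal part.

Assembling the blocks and conjugating back gives the entries of e^{tA} as shown above.

e^{tA} = [[e^{-2*t}, 0, 0], [3*(1 - e^{t})*e^{-2*t}, e^{-t}, 0], [0, 0, e^{-t}]]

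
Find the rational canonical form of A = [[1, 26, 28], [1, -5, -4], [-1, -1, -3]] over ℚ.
The invariant factors of A (the non-unit diagonal entries of the Smith normal form of xI - A over ℚ[x]) are (x + 5)(x^2 + 2x - 5), each dividing the next. The characteristic polynomial is their product, (x + 5)(x^2 + 2x - 5).

The rational canonical form is the block-diagonal matrix of companion matrices C(f_i):
R = [[0, 0, 25], [1, 0, -5], [0, 1, -7]].

Note the characteristic polynomial does not split into linear factors over ℚ, so A has no Jordan form over ℚ; the rational canonical form exists over any field.

R = [[0, 0, 25], [1, 0, -5], [0, 1, -7]]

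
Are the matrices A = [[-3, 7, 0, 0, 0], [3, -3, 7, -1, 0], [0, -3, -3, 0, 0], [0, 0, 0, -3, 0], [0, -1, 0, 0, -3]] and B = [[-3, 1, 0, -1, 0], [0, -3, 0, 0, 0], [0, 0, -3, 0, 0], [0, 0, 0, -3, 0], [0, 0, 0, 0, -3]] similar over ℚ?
No.

Both have characteristic polynomial (x + 3)^5, but the minimal polynomial of A is (x + 3)^3 while the minimal polynomial of B is (x + 3)^2. The minimal polynomial is a similarity invariant, so A and B are not similar.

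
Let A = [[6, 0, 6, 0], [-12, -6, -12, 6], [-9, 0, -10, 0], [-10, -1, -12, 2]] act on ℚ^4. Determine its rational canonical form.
R = [[0, 6, 0, 0], [1, -4, 0, 0], [0, 0, 0, 6], [0, 0, 1, -4]]

The invariant factors of A (the non-unit diagonal entries of the Smith normal form of xI - A over ℚ[x]) are x^2 + 4x - 6, x^2 + 4x - 6, each dividing the next. The characteristic polynomial is their product, (x^2 + 4x - 6)^2.

The rational canonical form is the block-diagonal matrix of companion matrices C(f_i):
R = [[0, 6, 0, 0], [1, -4, 0, 0], [0, 0, 0, 6], [0, 0, 1, -4]].

Note the characteristic polynomial does not split into linear factors over ℚ, so A has no Jordan form over ℚ; the rational canonical form exists over any field.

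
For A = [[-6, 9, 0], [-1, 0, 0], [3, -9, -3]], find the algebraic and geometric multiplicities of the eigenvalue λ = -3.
algebraic multiplicity 3, geometric multiplicity 2

The characteristic polynomial is (x + 3)^3, so the factor x + 3 appears with exponent 3: the algebraic multiplicity is 3.

rank(A + 3I) = 1, so the eigenspace has dimension 3 - 1 = 2: the geometric multiplicity is 2.

Since 2 < 3, A is not diagonalizable.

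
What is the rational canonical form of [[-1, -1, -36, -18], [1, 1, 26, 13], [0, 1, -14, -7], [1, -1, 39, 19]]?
R = [[0, 0, 0, -5], [1, 0, 0, 13], [0, 1, 0, -12], [0, 0, 1, 5]]

The invariant factors of A (the non-unit diagonal entries of the Smith normal form of xI - A over ℚ[x]) are (x - 1)^2(x^2 - 3x + 5), each dividing the next. The characteristic polynomial is their product, (x - 1)^2(x^2 - 3x + 5).

The rational canonical form is the block-diagonal matrix of companion matrices C(f_i):
R = [[0, 0, 0, -5], [1, 0, 0, 13], [0, 1, 0, -12], [0, 0, 1, 5]].

Note the characteristic polynomial does not split into linear factors over ℚ, so A has no Jordan form over ℚ; the rational canonical form exists over any field.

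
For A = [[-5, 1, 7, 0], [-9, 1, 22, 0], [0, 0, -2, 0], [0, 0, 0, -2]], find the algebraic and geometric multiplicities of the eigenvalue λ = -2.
The characteristic polynomial is (x + 2)^4, so the factor x + 2 appears with exponent 4: the algebraic multiplicity is 4.

rank(A + 2I) = 2, so the eigenspace has dimension 4 - 2 = 2: the geometric multiplicity is 2.

Since 2 < 4, A is not diagonalizable.

algebraic multiplicity 4, geometric multiplicity 2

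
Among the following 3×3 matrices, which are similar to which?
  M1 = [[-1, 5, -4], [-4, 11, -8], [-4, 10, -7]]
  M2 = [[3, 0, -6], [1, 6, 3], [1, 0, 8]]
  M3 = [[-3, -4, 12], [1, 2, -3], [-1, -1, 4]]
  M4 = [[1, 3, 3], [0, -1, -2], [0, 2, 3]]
2 classes: {M1, M3, M4}, {M2}

Characteristic polynomials: χ_{M1} = (x - 1)^3, χ_{M2} = (x - 6)^2(x - 5), χ_{M3} = (x - 1)^3, χ_{M4} = (x - 1)^3.

{M1, M3, M4}: invariant factors x - 1, (x - 1)^2.

{M2}: invariant factors (x - 6)^2(x - 5).

Matrices are similar if and only if their invariant-factor lists agree; the partition into similarity classes is {M1, M3, M4}, {M2}.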